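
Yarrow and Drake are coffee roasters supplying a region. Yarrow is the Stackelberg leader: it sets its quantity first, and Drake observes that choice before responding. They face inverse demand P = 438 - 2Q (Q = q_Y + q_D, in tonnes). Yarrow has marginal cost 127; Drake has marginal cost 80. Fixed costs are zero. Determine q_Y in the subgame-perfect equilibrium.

66

The follower Drake best-responds to any q_Y: π_D = (438 - 2Q)q_D - 80q_D.
∂π_D/∂q_D = 358 - 2q_Y - 4q_D = 0 gives the reaction function q_D = (358 - 2q_Y)/4.
The leader anticipates this reaction. Substituting into P = 438 - 2Q gives P = 259 - q_Y, so π_Y = (259 - q_Y)q_Y - 127q_Y.
Leader FOC: 132 - 2q_Y = 0, so q_Y = 66.
Then q_D = (358 - 2·66)/4 = 113/2.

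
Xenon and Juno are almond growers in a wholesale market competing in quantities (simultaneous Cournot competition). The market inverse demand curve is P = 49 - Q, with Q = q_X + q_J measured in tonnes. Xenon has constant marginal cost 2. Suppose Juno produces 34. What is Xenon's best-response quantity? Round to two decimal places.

With the rival's output fixed at 34, Xenon's profit is π_X = (49 - 34 - q_X)q_X - (2q_X) = (15 - q_X)q_X - (2q_X).
∂π_X/∂q_X = 13 - 2q_X = 0, so q_X = 13/2.

6.50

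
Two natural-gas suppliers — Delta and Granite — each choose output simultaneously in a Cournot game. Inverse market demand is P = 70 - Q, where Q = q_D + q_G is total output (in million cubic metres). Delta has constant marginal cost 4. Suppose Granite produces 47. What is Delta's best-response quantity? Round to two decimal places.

With the rival's output fixed at 47, Delta's profit is π_D = (70 - 47 - q_D)q_D - (4q_D) = (23 - q_D)q_D - (4q_D).
∂π_D/∂q_D = 19 - 2q_D = 0, so q_D = 19/2.

9.50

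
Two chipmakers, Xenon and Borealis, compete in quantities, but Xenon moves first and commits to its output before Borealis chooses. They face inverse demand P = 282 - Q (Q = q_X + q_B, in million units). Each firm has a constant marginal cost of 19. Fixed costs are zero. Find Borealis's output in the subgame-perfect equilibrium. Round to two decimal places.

65.75

Solve by backward induction. Given q_X, the follower Borealis maximises π_B = (282 - q_X - q_B)q_B - 19q_B.
Follower FOC: 263 - q_X - 2q_B = 0, so q_B(q_X) = (263 - q_X)/2.
Xenon substitutes q_B(q_X) into its own profit: π_X = q_X(282 - q_X - (263 - q_X)/2) - 19q_X = (301/2 - (1/2)q_X)q_X - 19q_X.
The leader's first-order condition 263/2 - q_X = 0 yields q_X = 263/2.
Then q_B = (263 - 263/2)/2 = 263/4.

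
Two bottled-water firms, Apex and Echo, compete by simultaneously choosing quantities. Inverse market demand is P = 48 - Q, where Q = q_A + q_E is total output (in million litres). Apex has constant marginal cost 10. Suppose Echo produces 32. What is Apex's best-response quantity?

3

With the rival's output fixed at 32, Apex's profit is π_A = (48 - 32 - q_A)q_A - (10q_A) = (16 - q_A)q_A - (10q_A).
∂π_A/∂q_A = 6 - 2q_A = 0, so q_A = 3.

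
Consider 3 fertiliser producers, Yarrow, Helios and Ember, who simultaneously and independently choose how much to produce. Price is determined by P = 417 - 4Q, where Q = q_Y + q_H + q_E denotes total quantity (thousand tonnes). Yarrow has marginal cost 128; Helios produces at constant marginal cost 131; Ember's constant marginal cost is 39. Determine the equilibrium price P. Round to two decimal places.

178.75

Yarrow's profit: π_Y = (417 - 4Q)q_Y - (128q_Y). Setting ∂π_Y/∂q_Y = 0: 289 - 8q_Y - 4(q_H + q_E) = 0.
Helios's first-order condition: 286 - 8q_H - 4(q_Y + q_E) = 0.
Ember's profit: π_E = (417 - 4Q)q_E - (39q_E). Setting ∂π_E/∂q_E = 0: 378 - 8q_E - 4(q_Y + q_H) = 0.
Summing all 3 equations gives 953 − 16Q = 0, hence Q = 953/16.
Back-substituting: q_Y = (289 − 953/4)/4 = 203/16, q_H = (286 − 953/4)/4 = 191/16, q_E = (378 − 953/4)/4 = 559/16.
Total output Q = 953/16, so price P = 417 - 4·(953/16) = 715/4.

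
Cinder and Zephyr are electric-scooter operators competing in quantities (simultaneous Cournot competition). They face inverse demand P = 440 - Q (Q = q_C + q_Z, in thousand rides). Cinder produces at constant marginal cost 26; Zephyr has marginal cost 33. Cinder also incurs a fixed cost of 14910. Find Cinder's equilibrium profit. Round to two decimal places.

Cinder's profit: π_C = (440 - Q)q_C - (26q_C). Setting ∂π_C/∂q_C = 0: 414 - 2q_C - (q_Z) = 0.
Zephyr's first-order condition: 407 - 2q_Z - (q_C) = 0.
Rearranging gives the reaction functions q_C = (414 - q_Z)/2 and q_Z = (407 - q_C)/2.
Substituting one into the other gives q_C = 421/3 and q_Z = 400/3.
Price P = 440 - 821/3 = 499/3.
Cinder's profit: (499/3 - 26)·(421/3) - 14910 = 4783.4444.

4783.44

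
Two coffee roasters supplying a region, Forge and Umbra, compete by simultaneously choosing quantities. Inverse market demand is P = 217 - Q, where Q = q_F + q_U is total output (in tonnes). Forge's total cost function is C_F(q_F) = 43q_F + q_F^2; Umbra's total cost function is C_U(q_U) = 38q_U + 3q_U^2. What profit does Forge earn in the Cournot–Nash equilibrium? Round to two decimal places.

Forge's profit: π_F = (217 - Q)q_F - (43q_F + q_F²). Setting ∂π_F/∂q_F = 0: 174 - 4q_F - (q_U) = 0.
Umbra's profit: π_U = (217 - Q)q_U - (38q_U + 3q_U²). Setting ∂π_U/∂q_U = 0: 179 - 8q_U - (q_F) = 0.
Best responses: q_F = (174 - q_U)/4, q_U = (179 - q_F)/8.
Solving the pair: q_F = 1213/31, q_U = 542/31.
Price P = 217 - 1755/31 = 160.3871.
Forge's profit: 160.3871·(1213/31) - 43·(1213/31) - (1213/31)² = 3062.1623.

3062.16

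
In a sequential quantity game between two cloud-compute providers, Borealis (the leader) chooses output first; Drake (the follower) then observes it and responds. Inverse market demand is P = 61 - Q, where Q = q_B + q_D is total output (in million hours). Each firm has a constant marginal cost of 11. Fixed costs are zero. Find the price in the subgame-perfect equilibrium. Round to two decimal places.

The follower Drake best-responds to any q_B: π_D = (61 - Q)q_D - 11q_D.
Follower FOC: 50 - q_B - 2q_D = 0, so q_D(q_B) = (50 - q_B)/2.
Borealis substitutes q_D(q_B) into its own profit: π_B = q_B(61 - q_B - (50 - q_B)/2) - 11q_B = (36 - (1/2)q_B)q_B - 11q_B.
The leader's first-order condition 25 - q_B = 0 yields q_B = 25.
Then q_D = (50 - 25)/2 = 25/2.
Total output Q = 75/2, so price P = 61 - 75/2 = 47/2.

23.50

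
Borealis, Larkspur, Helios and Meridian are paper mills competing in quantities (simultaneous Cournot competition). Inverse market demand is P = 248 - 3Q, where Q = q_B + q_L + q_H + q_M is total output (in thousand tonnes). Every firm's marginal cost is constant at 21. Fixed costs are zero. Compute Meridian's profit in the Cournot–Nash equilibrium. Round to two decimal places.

687.05

Each firm earns π_i = (248 - 3Q)q_i - 21q_i.
First-order condition (treating rivals' output as given): 227 - 6q_i - 3·Σ_{j≠i} q_j = 0.
With identical firms every q_j equals q_i, so Σ_{j≠i} q_j = 3q_i and 227 = 15q_i, giving q_i = 227/15.
Price P = 248 - 3·(908/15) = 332/5.
Meridian's profit: (332/5 - 21)·(227/15) = 687.0533.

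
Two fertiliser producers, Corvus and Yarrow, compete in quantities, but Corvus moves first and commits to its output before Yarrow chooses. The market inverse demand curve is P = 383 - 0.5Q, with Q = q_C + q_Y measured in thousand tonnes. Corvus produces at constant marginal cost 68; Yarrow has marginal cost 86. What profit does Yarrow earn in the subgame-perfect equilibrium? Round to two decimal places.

Solve by backward induction. Given q_C, the follower Yarrow maximises π_Y = (383 - (1/2)q_C - (1/2)q_Y)q_Y - 86q_Y.
Setting the follower's marginal profit to zero, 297 - (1/2)q_C - q_Y = 0, i.e. q_Y = (297 - (1/2)q_C).
Corvus substitutes q_Y(q_C) into its own profit: π_C = q_C(383 - (1/2)q_C - (297 - (1/2)q_C)/2) - 68q_C = (469/2 - (1/4)q_C)q_C - 68q_C.
Leader FOC: 333/2 - (1/2)q_C = 0, so q_C = 333.
Then q_Y = (297 - (1/2)·333) = 261/2.
Price P = 383 - (1/2)·(927/2) = 605/4.
Yarrow's profit: (605/4 - 86)·(261/2) = 8515.1250.

8515.13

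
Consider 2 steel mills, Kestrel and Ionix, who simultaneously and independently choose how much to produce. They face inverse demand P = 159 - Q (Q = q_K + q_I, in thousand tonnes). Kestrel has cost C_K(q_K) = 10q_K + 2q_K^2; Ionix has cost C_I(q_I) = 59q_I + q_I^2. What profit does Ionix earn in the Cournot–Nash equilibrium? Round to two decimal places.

769.00

Kestrel's profit: π_K = (159 - Q)q_K - (10q_K + 2q_K²). Setting ∂π_K/∂q_K = 0: 149 - 6q_K - (q_I) = 0.
Ionix's profit: π_I = (159 - Q)q_I - (59q_I + q_I²). Setting ∂π_I/∂q_I = 0: 100 - 4q_I - (q_K) = 0.
So q_K = (149 - q_I)/6 and q_I = (100 - q_K)/4.
Solving the pair: q_K = 496/23, q_I = 451/23.
Price P = 159 - 947/23 = 117.8261.
Ionix's profit: 117.8261·(451/23) - 59·(451/23) - (451/23)² = 769.0019.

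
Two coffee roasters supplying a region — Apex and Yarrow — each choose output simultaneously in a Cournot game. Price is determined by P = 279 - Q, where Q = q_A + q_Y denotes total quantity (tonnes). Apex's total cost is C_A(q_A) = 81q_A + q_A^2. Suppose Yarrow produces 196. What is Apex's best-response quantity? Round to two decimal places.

0.50

With the rival's output fixed at 196, Apex's profit is π_A = (279 - 196 - q_A)q_A - (81q_A + q_A²) = (83 - q_A)q_A - (81q_A + q_A²).
∂π_A/∂q_A = 2 - 4q_A = 0, so q_A = 1/2.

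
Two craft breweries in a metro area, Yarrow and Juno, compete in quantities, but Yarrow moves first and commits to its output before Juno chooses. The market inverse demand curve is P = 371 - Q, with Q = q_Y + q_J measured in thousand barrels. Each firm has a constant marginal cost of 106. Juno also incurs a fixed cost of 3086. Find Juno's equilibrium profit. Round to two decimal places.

Solve by backward induction. Given q_Y, the follower Juno maximises π_J = (371 - q_Y - q_J)q_J - 106q_J.
Follower FOC: 265 - q_Y - 2q_J = 0, so q_J(q_Y) = (265 - q_Y)/2.
The leader anticipates this reaction. Substituting into P = 371 - Q gives P = 477/2 - (1/2)q_Y, so π_Y = (477/2 - (1/2)q_Y)q_Y - 106q_Y.
Maximising: ∂π_Y/∂q_Y = 265/2 - q_Y = 0, giving q_Y = 265/2.
Then q_J = (265 - 265/2)/2 = 265/4.
Price P = 371 - 795/4 = 689/4.
Juno's profit: (689/4 - 106)·(265/4) - 3086 = 1303.0625.

1303.06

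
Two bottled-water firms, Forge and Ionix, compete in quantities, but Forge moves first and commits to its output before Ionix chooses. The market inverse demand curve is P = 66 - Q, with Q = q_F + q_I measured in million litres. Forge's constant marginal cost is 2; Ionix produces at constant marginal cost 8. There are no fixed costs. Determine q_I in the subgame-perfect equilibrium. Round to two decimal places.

11.50

Solve by backward induction. Given q_F, the follower Ionix maximises π_I = (66 - q_F - q_I)q_I - 8q_I.
∂π_I/∂q_I = 58 - q_F - 2q_I = 0 gives the reaction function q_I = (58 - q_F)/2.
Forge substitutes q_I(q_F) into its own profit: π_F = q_F(66 - q_F - (58 - q_F)/2) - 2q_F = (37 - (1/2)q_F)q_F - 2q_F.
The leader's first-order condition 35 - q_F = 0 yields q_F = 35.
Then q_I = (58 - 35)/2 = 23/2.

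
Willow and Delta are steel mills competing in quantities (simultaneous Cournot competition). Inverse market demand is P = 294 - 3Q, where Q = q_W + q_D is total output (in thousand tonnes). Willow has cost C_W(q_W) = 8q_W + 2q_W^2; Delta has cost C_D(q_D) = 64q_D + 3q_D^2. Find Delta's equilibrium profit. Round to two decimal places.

Willow's profit: π_W = (294 - 3Q)q_W - (8q_W + 2q_W²). Setting ∂π_W/∂q_W = 0: 286 - 10q_W - 3(q_D) = 0.
Delta's first-order condition: 230 - 12q_D - 3(q_W) = 0.
Rearranging gives the reaction functions q_W = (286 - 3q_D)/10 and q_D = (230 - 3q_W)/12.
Substituting one into the other gives q_W = 914/37 and q_D = 1442/111.
Price P = 294 - 3·37.6937 = 180.9189.
Delta's profit: 180.9189·(1442/111) - 64·(1442/111) - 3(1442/111)² = 1012.5951.

1012.60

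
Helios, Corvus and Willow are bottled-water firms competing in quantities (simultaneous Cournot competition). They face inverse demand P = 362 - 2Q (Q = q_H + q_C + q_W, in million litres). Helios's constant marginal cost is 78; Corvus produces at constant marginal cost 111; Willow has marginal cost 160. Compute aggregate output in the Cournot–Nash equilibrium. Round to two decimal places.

Helios's profit: π_H = (362 - 2Q)q_H - (78q_H). Setting ∂π_H/∂q_H = 0: 284 - 4q_H - 2(q_C + q_W) = 0.
Corvus's profit: π_C = (362 - 2Q)q_C - (111q_C). Setting ∂π_C/∂q_C = 0: 251 - 4q_C - 2(q_H + q_W) = 0.
Willow's profit: π_W = (362 - 2Q)q_W - (160q_W). Setting ∂π_W/∂q_W = 0: 202 - 4q_W - 2(q_H + q_C) = 0.
Adding the 3 first-order conditions: 737 − 8Q = 0, so Q = 737/8.
Back-substituting: q_H = (284 − 737/4)/2 = 399/8, q_C = (251 − 737/4)/2 = 267/8, q_W = (202 − 737/4)/2 = 71/8.
Total output Q = 399/8 + 267/8 + 71/8 = 737/8.

92.13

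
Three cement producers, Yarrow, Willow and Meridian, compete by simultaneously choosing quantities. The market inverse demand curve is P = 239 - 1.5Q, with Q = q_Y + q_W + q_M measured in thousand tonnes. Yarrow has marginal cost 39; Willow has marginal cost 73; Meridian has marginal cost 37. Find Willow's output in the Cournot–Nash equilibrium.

Yarrow's profit: π_Y = (239 - 1.5Q)q_Y - (39q_Y). Setting ∂π_Y/∂q_Y = 0: 200 - 3q_Y - (3/2)(q_W + q_M) = 0.
Willow's profit: π_W = (239 - 1.5Q)q_W - (73q_W). Setting ∂π_W/∂q_W = 0: 166 - 3q_W - (3/2)(q_Y + q_M) = 0.
Meridian's first-order condition: 202 - 3q_M - (3/2)(q_Y + q_W) = 0.
Adding the 3 conditions: 568 − 3Q − 3Q = 0, i.e. Q = 284/3.
Back-substituting: q_Y = (200 − 142)/(3/2) = 116/3, q_W = (166 − 142)/(3/2) = 16, q_M = (202 − 142)/(3/2) = 40.

16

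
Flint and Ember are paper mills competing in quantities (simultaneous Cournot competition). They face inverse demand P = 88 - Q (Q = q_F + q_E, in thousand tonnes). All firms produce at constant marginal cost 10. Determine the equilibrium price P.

A representative firm's profit is π_i = q_i(88 - Q) - 10q_i.
Setting ∂π_i/∂q_i = 0 with rivals' quantities fixed: 78 - 2q_i - q_j = 0.
With identical firms every q_j equals q_i, so q_j = q_i and 78 = 3q_i, giving q_i = 26.
Total output Q = 52, so price P = 88 - 52 = 36.

36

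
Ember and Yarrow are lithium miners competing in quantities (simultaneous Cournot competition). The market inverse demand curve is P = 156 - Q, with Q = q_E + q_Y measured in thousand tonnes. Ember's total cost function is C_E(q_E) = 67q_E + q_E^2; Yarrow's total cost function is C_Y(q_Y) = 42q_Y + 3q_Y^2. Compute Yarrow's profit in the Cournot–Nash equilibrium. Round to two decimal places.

Ember's profit: π_E = (156 - Q)q_E - (67q_E + q_E²). Setting ∂π_E/∂q_E = 0: 89 - 4q_E - (q_Y) = 0.
Yarrow's first-order condition: 114 - 8q_Y - (q_E) = 0.
Rearranging gives the reaction functions q_E = (89 - q_Y)/4 and q_Y = (114 - q_E)/8.
Substituting one into the other gives q_E = 598/31 and q_Y = 367/31.
Price P = 156 - 965/31 = 124.8710.
Yarrow's profit: 124.8710·(367/31) - 42·(367/31) - 3(367/31)² = 560.6202.

560.62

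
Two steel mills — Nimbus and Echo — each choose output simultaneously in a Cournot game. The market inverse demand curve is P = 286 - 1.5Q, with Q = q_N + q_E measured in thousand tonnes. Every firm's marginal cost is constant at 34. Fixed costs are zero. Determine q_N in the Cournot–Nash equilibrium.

56

A representative firm's profit is π_i = q_i(286 - 1.5Q) - 34q_i.
Setting ∂π_i/∂q_i = 0 with rivals' quantities fixed: 252 - 3q_i - (3/2)q_j = 0.
With identical firms every q_j equals q_i, so q_j = q_i and 252 = (9/2)q_i, giving q_i = 56.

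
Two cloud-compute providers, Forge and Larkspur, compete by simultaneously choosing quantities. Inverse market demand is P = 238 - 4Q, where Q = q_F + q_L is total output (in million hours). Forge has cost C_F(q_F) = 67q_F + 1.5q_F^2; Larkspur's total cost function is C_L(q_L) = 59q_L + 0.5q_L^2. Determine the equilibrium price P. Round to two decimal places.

Forge's profit: π_F = (238 - 4Q)q_F - (67q_F + (3/2)q_F²). Setting ∂π_F/∂q_F = 0: 171 - 11q_F - 4(q_L) = 0.
Larkspur's first-order condition: 179 - 9q_L - 4(q_F) = 0.
Rearranging gives the reaction functions q_F = (171 - 4q_L)/11 and q_L = (179 - 4q_F)/9.
Substituting one into the other gives q_F = 823/83 and q_L = 1285/83.
Total output Q = 25.3976, so price P = 238 - 4·25.3976 = 136.4096.

136.41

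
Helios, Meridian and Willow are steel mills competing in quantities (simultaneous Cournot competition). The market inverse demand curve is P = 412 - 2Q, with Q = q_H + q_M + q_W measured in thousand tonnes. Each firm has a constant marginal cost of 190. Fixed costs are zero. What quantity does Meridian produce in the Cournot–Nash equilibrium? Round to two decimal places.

27.75

Each firm earns π_i = (412 - 2Q)q_i - 190q_i.
Setting ∂π_i/∂q_i = 0 with rivals' quantities fixed: 222 - 4q_i - 2·Σ_{j≠i} q_j = 0.
By symmetry each firm produces the same amount; substituting Σ_{j≠i} q_j = 2q_i yields q_i = 222/8 = 111/4.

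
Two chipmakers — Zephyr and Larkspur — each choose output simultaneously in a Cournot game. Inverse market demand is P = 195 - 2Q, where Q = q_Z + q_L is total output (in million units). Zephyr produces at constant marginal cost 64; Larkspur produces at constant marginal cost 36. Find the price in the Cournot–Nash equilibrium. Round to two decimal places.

98.33

Zephyr's profit: π_Z = (195 - 2Q)q_Z - (64q_Z). Setting ∂π_Z/∂q_Z = 0: 131 - 4q_Z - 2(q_L) = 0.
Larkspur's first-order condition: 159 - 4q_L - 2(q_Z) = 0.
So q_Z = (131 - 2q_L)/4 and q_L = (159 - 2q_Z)/4.
Substituting one into the other gives q_Z = 103/6 and q_L = 187/6.
Total output Q = 145/3, so price P = 195 - 2·(145/3) = 295/3.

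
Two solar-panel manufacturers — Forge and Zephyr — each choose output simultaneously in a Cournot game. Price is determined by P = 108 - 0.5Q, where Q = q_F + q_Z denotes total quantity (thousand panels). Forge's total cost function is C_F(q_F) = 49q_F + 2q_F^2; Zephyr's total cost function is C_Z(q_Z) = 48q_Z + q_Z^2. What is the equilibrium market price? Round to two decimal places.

93.85

Forge's profit: π_F = (108 - 0.5Q)q_F - (49q_F + 2q_F²). Setting ∂π_F/∂q_F = 0: 59 - 5q_F - (1/2)(q_Z) = 0.
Zephyr's first-order condition: 60 - 3q_Z - (1/2)(q_F) = 0.
Best responses: q_F = (59 - (1/2)q_Z)/5, q_Z = (60 - (1/2)q_F)/3.
Solving the pair: q_F = 588/59, q_Z = 1082/59.
Total output Q = 1670/59, so price P = 108 - (1/2)·(1670/59) = 93.8475.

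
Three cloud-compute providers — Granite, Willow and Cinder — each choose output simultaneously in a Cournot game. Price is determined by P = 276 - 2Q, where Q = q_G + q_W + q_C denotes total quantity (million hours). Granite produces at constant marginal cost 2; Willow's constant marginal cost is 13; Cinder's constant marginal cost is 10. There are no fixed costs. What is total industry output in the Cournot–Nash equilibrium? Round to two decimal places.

100.38

Granite's profit: π_G = (276 - 2Q)q_G - (2q_G). Setting ∂π_G/∂q_G = 0: 274 - 4q_G - 2(q_W + q_C) = 0.
Willow's profit: π_W = (276 - 2Q)q_W - (13q_W). Setting ∂π_W/∂q_W = 0: 263 - 4q_W - 2(q_G + q_C) = 0.
Cinder's first-order condition: 266 - 4q_C - 2(q_G + q_W) = 0.
Summing all 3 equations gives 803 − 8Q = 0, hence Q = 803/8.
Back-substituting: q_G = (274 − 803/4)/2 = 293/8, q_W = (263 − 803/4)/2 = 249/8, q_C = (266 − 803/4)/2 = 261/8.
Total output Q = 293/8 + 249/8 + 261/8 = 803/8.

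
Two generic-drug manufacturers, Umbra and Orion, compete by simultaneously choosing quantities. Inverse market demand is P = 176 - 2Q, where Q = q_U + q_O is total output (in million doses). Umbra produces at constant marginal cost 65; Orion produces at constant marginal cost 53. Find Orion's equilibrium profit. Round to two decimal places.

1012.50

Umbra's profit: π_U = (176 - 2Q)q_U - (65q_U). Setting ∂π_U/∂q_U = 0: 111 - 4q_U - 2(q_O) = 0.
Orion's first-order condition: 123 - 4q_O - 2(q_U) = 0.
So q_U = (111 - 2q_O)/4 and q_O = (123 - 2q_U)/4.
Substituting one into the other gives q_U = 33/2 and q_O = 45/2.
Price P = 176 - 2·39 = 98.
Orion's profit: (98 - 53)·(45/2) = 1012.5000.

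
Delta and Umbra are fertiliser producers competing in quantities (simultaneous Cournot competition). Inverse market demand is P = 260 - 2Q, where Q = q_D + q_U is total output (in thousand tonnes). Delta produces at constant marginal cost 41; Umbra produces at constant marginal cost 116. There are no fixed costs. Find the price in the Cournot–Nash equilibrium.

139

Delta's profit: π_D = (260 - 2Q)q_D - (41q_D). Setting ∂π_D/∂q_D = 0: 219 - 4q_D - 2(q_U) = 0.
Umbra's first-order condition: 144 - 4q_U - 2(q_D) = 0.
Best responses: q_D = (219 - 2q_U)/4, q_U = (144 - 2q_D)/4.
Substituting one into the other gives q_D = 49 and q_U = 23/2.
Total output Q = 121/2, so price P = 260 - 2·(121/2) = 139.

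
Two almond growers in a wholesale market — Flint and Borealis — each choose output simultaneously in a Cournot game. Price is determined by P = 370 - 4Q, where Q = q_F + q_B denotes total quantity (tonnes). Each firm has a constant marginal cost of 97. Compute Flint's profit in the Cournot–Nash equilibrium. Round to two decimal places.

2070.25

A representative firm's profit is π_i = q_i(370 - 4Q) - 97q_i.
First-order condition (treating rivals' output as given): 273 - 8q_i - 4q_j = 0.
By symmetry each firm produces the same amount; substituting q_j = q_i yields q_i = 273/12 = 91/4.
Price P = 370 - 4·(91/2) = 188.
Flint's profit: (188 - 97)·(91/4) = 2070.2500.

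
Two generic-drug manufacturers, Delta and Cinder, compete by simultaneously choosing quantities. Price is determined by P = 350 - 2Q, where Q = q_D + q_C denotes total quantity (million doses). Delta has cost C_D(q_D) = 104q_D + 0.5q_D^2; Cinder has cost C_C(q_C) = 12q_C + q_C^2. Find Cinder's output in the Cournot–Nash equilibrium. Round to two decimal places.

Delta's profit: π_D = (350 - 2Q)q_D - (104q_D + (1/2)q_D²). Setting ∂π_D/∂q_D = 0: 246 - 5q_D - 2(q_C) = 0.
Cinder's profit: π_C = (350 - 2Q)q_C - (12q_C + q_C²). Setting ∂π_C/∂q_C = 0: 338 - 6q_C - 2(q_D) = 0.
Best responses: q_D = (246 - 2q_C)/5, q_C = (338 - 2q_D)/6.
Substituting one into the other gives q_D = 400/13 and q_C = 599/13.

46.08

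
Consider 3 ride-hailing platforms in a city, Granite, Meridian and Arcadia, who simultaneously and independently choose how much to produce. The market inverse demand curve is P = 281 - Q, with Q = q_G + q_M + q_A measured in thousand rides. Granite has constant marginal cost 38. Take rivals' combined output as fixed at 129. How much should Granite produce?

57

With rivals' combined output fixed at 129, Granite's profit is π_G = (281 - 129 - q_G)q_G - (38q_G) = (152 - q_G)q_G - (38q_G).
∂π_G/∂q_G = 114 - 2q_G = 0, so q_G = 57.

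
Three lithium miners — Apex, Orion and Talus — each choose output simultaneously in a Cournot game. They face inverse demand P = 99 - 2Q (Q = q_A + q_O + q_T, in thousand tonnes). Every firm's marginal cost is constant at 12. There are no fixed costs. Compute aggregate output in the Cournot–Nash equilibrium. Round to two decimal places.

A representative firm's profit is π_i = q_i(99 - 2Q) - 12q_i.
Setting ∂π_i/∂q_i = 0 with rivals' quantities fixed: 87 - 4q_i - 2·Σ_{j≠i} q_j = 0.
By symmetry each firm produces the same amount; substituting Σ_{j≠i} q_j = 2q_i yields q_i = 87/8.
Total output Q = 87/8 + 87/8 + 87/8 = 261/8.

32.63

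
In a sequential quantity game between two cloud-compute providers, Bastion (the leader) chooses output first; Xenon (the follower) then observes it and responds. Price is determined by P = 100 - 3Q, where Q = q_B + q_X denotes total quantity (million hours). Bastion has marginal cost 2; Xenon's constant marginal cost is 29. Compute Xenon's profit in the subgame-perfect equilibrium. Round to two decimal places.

The follower Xenon best-responds to any q_B: π_X = (100 - 3Q)q_X - 29q_X.
∂π_X/∂q_X = 71 - 3q_B - 6q_X = 0 gives the reaction function q_X = (71 - 3q_B)/6.
Bastion substitutes q_X(q_B) into its own profit: π_B = q_B(100 - 3q_B - (71 - 3q_B)/2) - 2q_B = (129/2 - (3/2)q_B)q_B - 2q_B.
Leader FOC: 125/2 - 3q_B = 0, so q_B = 125/6.
Then q_X = (71 - 3·(125/6))/6 = 17/12.
Price P = 100 - 3·(89/4) = 133/4.
Xenon's profit: (133/4 - 29)·(17/12) = 289/48.

6.02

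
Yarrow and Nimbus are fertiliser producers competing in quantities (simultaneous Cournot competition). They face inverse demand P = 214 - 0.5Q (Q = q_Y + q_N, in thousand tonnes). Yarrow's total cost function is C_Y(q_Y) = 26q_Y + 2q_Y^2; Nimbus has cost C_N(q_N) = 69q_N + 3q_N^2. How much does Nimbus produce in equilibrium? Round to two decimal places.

18.16

Yarrow's profit: π_Y = (214 - 0.5Q)q_Y - (26q_Y + 2q_Y²). Setting ∂π_Y/∂q_Y = 0: 188 - 5q_Y - (1/2)(q_N) = 0.
Nimbus's first-order condition: 145 - 7q_N - (1/2)(q_Y) = 0.
So q_Y = (188 - (1/2)q_N)/5 and q_N = (145 - (1/2)q_Y)/7.
Substituting one into the other gives q_Y = 35.7842 and q_N = 18.1583.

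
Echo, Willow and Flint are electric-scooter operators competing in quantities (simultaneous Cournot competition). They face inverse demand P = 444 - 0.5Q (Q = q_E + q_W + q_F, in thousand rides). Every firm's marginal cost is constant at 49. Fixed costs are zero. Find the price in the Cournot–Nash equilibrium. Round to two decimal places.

147.75

A representative firm's profit is π_i = q_i(444 - 0.5Q) - 49q_i.
Setting ∂π_i/∂q_i = 0 with rivals' quantities fixed: 395 - q_i - (1/2)·Σ_{j≠i} q_j = 0.
By symmetry each firm produces the same amount; substituting Σ_{j≠i} q_j = 2q_i yields q_i = 395/2.
Total output Q = 1185/2, so price P = 444 - (1/2)·(1185/2) = 591/4.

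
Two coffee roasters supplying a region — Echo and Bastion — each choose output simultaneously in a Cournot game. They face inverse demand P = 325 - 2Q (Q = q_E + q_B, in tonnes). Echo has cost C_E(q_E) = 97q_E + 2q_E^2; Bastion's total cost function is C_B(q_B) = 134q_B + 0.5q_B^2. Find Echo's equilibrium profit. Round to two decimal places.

1773.35

Echo's profit: π_E = (325 - 2Q)q_E - (97q_E + 2q_E²). Setting ∂π_E/∂q_E = 0: 228 - 8q_E - 2(q_B) = 0.
Bastion's first-order condition: 191 - 5q_B - 2(q_E) = 0.
Best responses: q_E = (228 - 2q_B)/8, q_B = (191 - 2q_E)/5.
Solving the pair: q_E = 379/18, q_B = 268/9.
Price P = 325 - 2·(305/6) = 670/3.
Echo's profit: (670/3)·(379/18) - 97·(379/18) - 2(379/18)² = 1773.3457.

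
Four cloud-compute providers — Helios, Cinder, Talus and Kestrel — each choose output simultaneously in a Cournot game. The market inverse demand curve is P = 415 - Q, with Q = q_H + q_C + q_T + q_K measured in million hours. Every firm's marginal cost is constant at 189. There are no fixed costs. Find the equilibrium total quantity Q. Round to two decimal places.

180.80

A representative firm's profit is π_i = q_i(415 - Q) - 189q_i.
First-order condition (treating rivals' output as given): 226 - 2q_i - Σ_{j≠i} q_j = 0.
With identical firms every q_j equals q_i, so Σ_{j≠i} q_j = 3q_i and 226 = 5q_i, giving q_i = 226/5.
Total output Q = 226/5 + 226/5 + 226/5 + 226/5 = 904/5.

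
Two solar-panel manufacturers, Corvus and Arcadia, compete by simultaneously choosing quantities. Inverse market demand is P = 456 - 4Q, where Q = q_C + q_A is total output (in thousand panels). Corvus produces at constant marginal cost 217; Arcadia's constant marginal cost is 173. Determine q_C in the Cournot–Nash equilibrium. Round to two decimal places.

Corvus's profit: π_C = (456 - 4Q)q_C - (217q_C). Setting ∂π_C/∂q_C = 0: 239 - 8q_C - 4(q_A) = 0.
Arcadia's profit: π_A = (456 - 4Q)q_A - (173q_A). Setting ∂π_A/∂q_A = 0: 283 - 8q_A - 4(q_C) = 0.
Best responses: q_C = (239 - 4q_A)/8, q_A = (283 - 4q_C)/8.
Solving the pair: q_C = 65/4, q_A = 109/4.

16.25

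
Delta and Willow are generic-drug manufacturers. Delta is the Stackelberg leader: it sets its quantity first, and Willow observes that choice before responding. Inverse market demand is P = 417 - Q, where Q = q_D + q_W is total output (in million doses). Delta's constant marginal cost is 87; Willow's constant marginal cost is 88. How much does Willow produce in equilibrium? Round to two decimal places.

81.75

Solve by backward induction. Given q_D, the follower Willow maximises π_W = (417 - q_D - q_W)q_W - 88q_W.
Follower FOC: 329 - q_D - 2q_W = 0, so q_W(q_D) = (329 - q_D)/2.
Delta substitutes q_W(q_D) into its own profit: π_D = q_D(417 - q_D - (329 - q_D)/2) - 87q_D = (505/2 - (1/2)q_D)q_D - 87q_D.
Maximising: ∂π_D/∂q_D = 331/2 - q_D = 0, giving q_D = 331/2.
Then q_W = (329 - 331/2)/2 = 327/4.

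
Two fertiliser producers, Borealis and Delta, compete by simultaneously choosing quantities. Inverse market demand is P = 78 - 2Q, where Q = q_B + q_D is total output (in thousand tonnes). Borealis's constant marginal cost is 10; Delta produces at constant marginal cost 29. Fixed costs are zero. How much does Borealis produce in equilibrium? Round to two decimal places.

14.50

Borealis's profit: π_B = (78 - 2Q)q_B - (10q_B). Setting ∂π_B/∂q_B = 0: 68 - 4q_B - 2(q_D) = 0.
Delta's first-order condition: 49 - 4q_D - 2(q_B) = 0.
Best responses: q_B = (68 - 2q_D)/4, q_D = (49 - 2q_B)/4.
Solving the pair: q_B = 29/2, q_D = 5.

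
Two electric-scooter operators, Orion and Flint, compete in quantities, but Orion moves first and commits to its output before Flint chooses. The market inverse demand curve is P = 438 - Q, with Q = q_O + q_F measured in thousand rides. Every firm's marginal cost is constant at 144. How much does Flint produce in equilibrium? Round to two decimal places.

73.50

The follower Flint best-responds to any q_O: π_F = (438 - Q)q_F - 144q_F.
Setting the follower's marginal profit to zero, 294 - q_O - 2q_F = 0, i.e. q_F = (294 - q_O)/2.
The leader anticipates this reaction. Substituting into P = 438 - Q gives P = 291 - (1/2)q_O, so π_O = (291 - (1/2)q_O)q_O - 144q_O.
Maximising: ∂π_O/∂q_O = 147 - q_O = 0, giving q_O = 147.
Then q_F = (294 - 147)/2 = 147/2.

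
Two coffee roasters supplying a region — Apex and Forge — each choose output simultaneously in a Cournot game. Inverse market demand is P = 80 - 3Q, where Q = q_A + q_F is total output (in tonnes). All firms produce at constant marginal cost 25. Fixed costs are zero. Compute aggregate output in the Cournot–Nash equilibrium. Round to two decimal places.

12.22

A representative firm's profit is π_i = q_i(80 - 3Q) - 25q_i.
First-order condition (treating rivals' output as given): 55 - 6q_i - 3q_j = 0.
By symmetry each firm produces the same amount; substituting q_j = q_i yields q_i = 55/9.
Total output Q = 55/9 + 55/9 = 110/9.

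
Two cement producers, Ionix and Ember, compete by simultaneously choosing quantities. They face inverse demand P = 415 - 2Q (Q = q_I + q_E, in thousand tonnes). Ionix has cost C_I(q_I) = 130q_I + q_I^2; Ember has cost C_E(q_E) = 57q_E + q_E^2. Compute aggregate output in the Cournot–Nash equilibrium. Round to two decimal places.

Ionix's profit: π_I = (415 - 2Q)q_I - (130q_I + q_I²). Setting ∂π_I/∂q_I = 0: 285 - 6q_I - 2(q_E) = 0.
Ember's profit: π_E = (415 - 2Q)q_E - (57q_E + q_E²). Setting ∂π_E/∂q_E = 0: 358 - 6q_E - 2(q_I) = 0.
So q_I = (285 - 2q_E)/6 and q_E = (358 - 2q_I)/6.
Substituting one into the other gives q_I = 497/16 and q_E = 789/16.
Total output Q = 497/16 + 789/16 = 643/8.

80.38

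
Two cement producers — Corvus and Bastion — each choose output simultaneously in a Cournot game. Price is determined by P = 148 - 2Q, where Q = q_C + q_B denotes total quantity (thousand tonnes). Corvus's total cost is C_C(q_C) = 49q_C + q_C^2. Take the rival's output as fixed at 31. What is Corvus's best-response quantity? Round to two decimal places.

6.17

With the rival's output fixed at 31, Corvus's profit is π_C = (148 - 2·31 - 2q_C)q_C - (49q_C + q_C²) = (86 - 2q_C)q_C - (49q_C + q_C²).
∂π_C/∂q_C = 37 - 6q_C = 0, so q_C = 37/6.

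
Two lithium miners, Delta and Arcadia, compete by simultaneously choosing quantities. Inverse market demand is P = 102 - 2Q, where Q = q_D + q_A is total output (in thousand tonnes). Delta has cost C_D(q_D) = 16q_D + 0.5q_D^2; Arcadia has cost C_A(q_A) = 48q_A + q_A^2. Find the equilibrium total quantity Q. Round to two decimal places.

19.46

Delta's profit: π_D = (102 - 2Q)q_D - (16q_D + (1/2)q_D²). Setting ∂π_D/∂q_D = 0: 86 - 5q_D - 2(q_A) = 0.
Arcadia's profit: π_A = (102 - 2Q)q_A - (48q_A + q_A²). Setting ∂π_A/∂q_A = 0: 54 - 6q_A - 2(q_D) = 0.
So q_D = (86 - 2q_A)/5 and q_A = (54 - 2q_D)/6.
Solving the pair: q_D = 204/13, q_A = 49/13.
Total output Q = 204/13 + 49/13 = 253/13.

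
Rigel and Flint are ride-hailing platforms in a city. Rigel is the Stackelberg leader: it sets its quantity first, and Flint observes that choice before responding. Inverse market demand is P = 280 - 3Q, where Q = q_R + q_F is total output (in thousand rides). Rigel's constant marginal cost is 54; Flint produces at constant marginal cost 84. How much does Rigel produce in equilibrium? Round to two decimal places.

42.67

The follower Flint best-responds to any q_R: π_F = (280 - 3Q)q_F - 84q_F.
Setting the follower's marginal profit to zero, 196 - 3q_R - 6q_F = 0, i.e. q_F = (196 - 3q_R)/6.
The leader anticipates this reaction. Substituting into P = 280 - 3Q gives P = 182 - (3/2)q_R, so π_R = (182 - (3/2)q_R)q_R - 54q_R.
Leader FOC: 128 - 3q_R = 0, so q_R = 128/3.
Then q_F = (196 - 3·(128/3))/6 = 34/3.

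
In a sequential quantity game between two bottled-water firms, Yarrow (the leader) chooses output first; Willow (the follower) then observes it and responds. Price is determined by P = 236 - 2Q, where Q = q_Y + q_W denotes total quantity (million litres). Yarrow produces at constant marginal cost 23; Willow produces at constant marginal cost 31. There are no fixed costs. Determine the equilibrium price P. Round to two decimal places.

Solve by backward induction. Given q_Y, the follower Willow maximises π_W = (236 - 2q_Y - 2q_W)q_W - 31q_W.
∂π_W/∂q_W = 205 - 2q_Y - 4q_W = 0 gives the reaction function q_W = (205 - 2q_Y)/4.
Yarrow substitutes q_W(q_Y) into its own profit: π_Y = q_Y(236 - 2q_Y - (205 - 2q_Y)/2) - 23q_Y = (267/2 - q_Y)q_Y - 23q_Y.
The leader's first-order condition 221/2 - 2q_Y = 0 yields q_Y = 221/4.
Then q_W = (205 - 2·(221/4))/4 = 189/8.
Total output Q = 631/8, so price P = 236 - 2·(631/8) = 313/4.

78.25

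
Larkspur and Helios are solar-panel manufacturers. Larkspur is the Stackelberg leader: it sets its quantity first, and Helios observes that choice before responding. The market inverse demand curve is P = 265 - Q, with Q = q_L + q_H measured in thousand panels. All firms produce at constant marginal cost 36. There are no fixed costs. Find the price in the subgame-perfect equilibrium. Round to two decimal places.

The follower Helios best-responds to any q_L: π_H = (265 - Q)q_H - 36q_H.
Setting the follower's marginal profit to zero, 229 - q_L - 2q_H = 0, i.e. q_H = (229 - q_L)/2.
Larkspur substitutes q_H(q_L) into its own profit: π_L = q_L(265 - q_L - (229 - q_L)/2) - 36q_L = (301/2 - (1/2)q_L)q_L - 36q_L.
Maximising: ∂π_L/∂q_L = 229/2 - q_L = 0, giving q_L = 229/2.
Then q_H = (229 - 229/2)/2 = 229/4.
Total output Q = 687/4, so price P = 265 - 687/4 = 373/4.

93.25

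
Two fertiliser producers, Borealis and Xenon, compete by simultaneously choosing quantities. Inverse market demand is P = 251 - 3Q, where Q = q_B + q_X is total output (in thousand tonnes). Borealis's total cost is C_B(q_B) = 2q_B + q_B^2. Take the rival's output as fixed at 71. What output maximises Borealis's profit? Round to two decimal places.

4.50

With the rival's output fixed at 71, Borealis's profit is π_B = (251 - 3·71 - 3q_B)q_B - (2q_B + q_B²) = (38 - 3q_B)q_B - (2q_B + q_B²).
∂π_B/∂q_B = 36 - 8q_B = 0, so q_B = 9/2.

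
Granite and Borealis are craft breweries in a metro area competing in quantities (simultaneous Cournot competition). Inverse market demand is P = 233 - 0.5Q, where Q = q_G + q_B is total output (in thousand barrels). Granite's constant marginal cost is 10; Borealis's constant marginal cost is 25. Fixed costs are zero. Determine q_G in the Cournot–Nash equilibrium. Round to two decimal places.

Granite's profit: π_G = (233 - 0.5Q)q_G - (10q_G). Setting ∂π_G/∂q_G = 0: 223 - q_G - (1/2)(q_B) = 0.
Borealis's first-order condition: 208 - q_B - (1/2)(q_G) = 0.
Rearranging gives the reaction functions q_G = (223 - (1/2)q_B) and q_B = (208 - (1/2)q_G).
Substituting one into the other gives q_G = 476/3 and q_B = 386/3.

158.67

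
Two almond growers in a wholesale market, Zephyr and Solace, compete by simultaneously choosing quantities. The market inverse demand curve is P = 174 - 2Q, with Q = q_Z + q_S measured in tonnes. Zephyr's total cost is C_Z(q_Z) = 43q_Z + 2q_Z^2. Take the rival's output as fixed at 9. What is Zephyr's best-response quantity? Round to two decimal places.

14.13

With the rival's output fixed at 9, Zephyr's profit is π_Z = (174 - 2·9 - 2q_Z)q_Z - (43q_Z + 2q_Z²) = (156 - 2q_Z)q_Z - (43q_Z + 2q_Z²).
∂π_Z/∂q_Z = 113 - 8q_Z = 0, so q_Z = 113/8.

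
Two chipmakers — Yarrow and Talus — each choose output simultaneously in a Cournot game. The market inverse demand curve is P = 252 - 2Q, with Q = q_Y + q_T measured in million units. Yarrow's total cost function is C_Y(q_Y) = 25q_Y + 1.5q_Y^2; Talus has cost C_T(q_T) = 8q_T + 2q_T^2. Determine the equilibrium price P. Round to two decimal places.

152.69

Yarrow's profit: π_Y = (252 - 2Q)q_Y - (25q_Y + (3/2)q_Y²). Setting ∂π_Y/∂q_Y = 0: 227 - 7q_Y - 2(q_T) = 0.
Talus's first-order condition: 244 - 8q_T - 2(q_Y) = 0.
So q_Y = (227 - 2q_T)/7 and q_T = (244 - 2q_Y)/8.
Solving the pair: q_Y = 332/13, q_T = 627/26.
Total output Q = 1291/26, so price P = 252 - 2·(1291/26) = 1985/13.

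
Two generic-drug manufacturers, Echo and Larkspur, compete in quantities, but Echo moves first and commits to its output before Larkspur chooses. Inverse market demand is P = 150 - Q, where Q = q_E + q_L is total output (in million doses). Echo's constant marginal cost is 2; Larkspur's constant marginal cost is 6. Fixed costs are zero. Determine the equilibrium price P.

Solve by backward induction. Given q_E, the follower Larkspur maximises π_L = (150 - q_E - q_L)q_L - 6q_L.
Setting the follower's marginal profit to zero, 144 - q_E - 2q_L = 0, i.e. q_L = (144 - q_E)/2.
Echo substitutes q_L(q_E) into its own profit: π_E = q_E(150 - q_E - (144 - q_E)/2) - 2q_E = (78 - (1/2)q_E)q_E - 2q_E.
Leader FOC: 76 - q_E = 0, so q_E = 76.
Then q_L = (144 - 76)/2 = 34.
Total output Q = 110, so price P = 150 - 110 = 40.

40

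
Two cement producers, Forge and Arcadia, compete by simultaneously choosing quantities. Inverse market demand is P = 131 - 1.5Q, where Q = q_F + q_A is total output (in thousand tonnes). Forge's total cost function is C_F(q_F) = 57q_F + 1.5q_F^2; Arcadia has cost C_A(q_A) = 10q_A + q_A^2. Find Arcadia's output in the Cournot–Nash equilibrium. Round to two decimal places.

Forge's profit: π_F = (131 - 1.5Q)q_F - (57q_F + (3/2)q_F²). Setting ∂π_F/∂q_F = 0: 74 - 6q_F - (3/2)(q_A) = 0.
Arcadia's profit: π_A = (131 - 1.5Q)q_A - (10q_A + q_A²). Setting ∂π_A/∂q_A = 0: 121 - 5q_A - (3/2)(q_F) = 0.
Best responses: q_F = (74 - (3/2)q_A)/6, q_A = (121 - (3/2)q_F)/5.
Solving the pair: q_F = 754/111, q_A = 820/37.

22.16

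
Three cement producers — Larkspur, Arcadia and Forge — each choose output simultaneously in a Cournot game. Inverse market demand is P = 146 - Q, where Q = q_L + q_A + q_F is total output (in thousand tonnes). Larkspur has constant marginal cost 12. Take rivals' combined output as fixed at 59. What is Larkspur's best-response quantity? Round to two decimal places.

With rivals' combined output fixed at 59, Larkspur's profit is π_L = (146 - 59 - q_L)q_L - (12q_L) = (87 - q_L)q_L - (12q_L).
∂π_L/∂q_L = 75 - 2q_L = 0, so q_L = 75/2.

37.50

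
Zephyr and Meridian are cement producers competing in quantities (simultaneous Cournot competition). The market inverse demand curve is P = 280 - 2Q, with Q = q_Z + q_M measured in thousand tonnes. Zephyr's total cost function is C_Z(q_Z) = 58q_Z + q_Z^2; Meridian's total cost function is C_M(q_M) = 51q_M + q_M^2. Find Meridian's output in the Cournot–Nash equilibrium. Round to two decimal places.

Zephyr's profit: π_Z = (280 - 2Q)q_Z - (58q_Z + q_Z²). Setting ∂π_Z/∂q_Z = 0: 222 - 6q_Z - 2(q_M) = 0.
Meridian's first-order condition: 229 - 6q_M - 2(q_Z) = 0.
Rearranging gives the reaction functions q_Z = (222 - 2q_M)/6 and q_M = (229 - 2q_Z)/6.
Solving the pair: q_Z = 437/16, q_M = 465/16.

29.06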